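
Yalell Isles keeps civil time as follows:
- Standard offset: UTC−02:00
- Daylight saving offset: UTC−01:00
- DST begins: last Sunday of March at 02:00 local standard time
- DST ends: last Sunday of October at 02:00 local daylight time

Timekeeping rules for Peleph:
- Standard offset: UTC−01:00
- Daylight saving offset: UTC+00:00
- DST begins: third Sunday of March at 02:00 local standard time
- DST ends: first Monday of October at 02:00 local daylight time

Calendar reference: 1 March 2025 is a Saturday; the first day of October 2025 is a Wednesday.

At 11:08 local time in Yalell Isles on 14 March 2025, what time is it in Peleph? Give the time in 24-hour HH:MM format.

12:08

1 March 2025 is a Saturday, so Sundays fall on 2, 9, 16, 23, 30; the last is March 30.
1 October 2025 is a Wednesday, so Sundays fall on 5, 12, 19, 26; the last is October 26.
14 March 2025 does not fall between 30 March and 26 October, so daylight saving is not in effect and Yalell Isles is at UTC−02:00.
11:08 Yalell Isles + 2h = 13:08 UTC.
1 March 2025 is a Saturday, so the first Sunday is March 2 and the third is March 16.
1 October 2025 is a Wednesday, so the first Monday is October 6.
At the standard offset (UTC−01:00), 13:08 UTC − 1h = 12:08 Peleph standard time.
The standard-time date in Peleph, 14 March 2025, does not fall between 16 March and 6 October, so daylight saving is not in effect and Peleph is at UTC−01:00.
13:08 UTC − 1h = 12:08 Peleph.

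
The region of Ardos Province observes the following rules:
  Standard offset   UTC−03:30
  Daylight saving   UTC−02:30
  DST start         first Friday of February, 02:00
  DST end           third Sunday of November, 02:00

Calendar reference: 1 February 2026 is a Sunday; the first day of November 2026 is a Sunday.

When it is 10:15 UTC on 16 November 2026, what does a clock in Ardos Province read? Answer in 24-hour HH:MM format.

06:45

1 February 2026 is a Sunday, so the first Friday is February 6.
1 November 2026 is a Sunday, so the first Sunday is November 1 and the third is November 15.
At the standard offset (UTC−03:30), 10:15 UTC − 3h30m = 06:45 Ardos Province standard time.
Daylight saving runs 6 February – 15 November; the standard-time date in Ardos Province, 16 November 2026, is outside that window, so Ardos Province is on standard time at UTC−03:30.
10:15 UTC − 3h30m = 06:45 local.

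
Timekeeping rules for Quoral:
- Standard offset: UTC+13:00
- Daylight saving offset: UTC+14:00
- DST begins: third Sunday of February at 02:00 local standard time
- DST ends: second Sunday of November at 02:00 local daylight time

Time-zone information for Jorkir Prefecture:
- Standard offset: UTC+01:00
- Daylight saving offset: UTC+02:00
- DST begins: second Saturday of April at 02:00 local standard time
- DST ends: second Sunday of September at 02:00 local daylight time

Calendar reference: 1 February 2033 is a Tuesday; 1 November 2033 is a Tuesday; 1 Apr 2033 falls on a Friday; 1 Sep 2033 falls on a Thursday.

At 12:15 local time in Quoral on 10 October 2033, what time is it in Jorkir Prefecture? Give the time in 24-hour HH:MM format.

1 February 2033 is a Tuesday, so the first Sunday is February 6 and the third is February 20.
1 November 2033 is a Tuesday, so the first Sunday is November 6 and the second is November 13.
10 October 2033 lies within the daylight-saving period (20 February – 13 November), so Quoral is on daylight time, UTC+14:00.
12:15 Quoral − 14h = 22:15 UTC (rolling into the previous day, 9 October 2033).
1 April 2033 is a Friday, so the first Saturday is April 2 and the second is April 9.
1 September 2033 is a Thursday, so the first Sunday is September 4 and the second is September 11.
At the standard offset (UTC+01:00), 22:15 UTC + 1h = 23:15 Jorkir Prefecture standard time.
The standard-time date in Jorkir Prefecture, 9 October 2033, is outside the daylight-saving period (9 April – 11 September), so Jorkir Prefecture is on standard time, UTC+01:00.
22:15 UTC + 1h = 23:15 Jorkir Prefecture.

23:15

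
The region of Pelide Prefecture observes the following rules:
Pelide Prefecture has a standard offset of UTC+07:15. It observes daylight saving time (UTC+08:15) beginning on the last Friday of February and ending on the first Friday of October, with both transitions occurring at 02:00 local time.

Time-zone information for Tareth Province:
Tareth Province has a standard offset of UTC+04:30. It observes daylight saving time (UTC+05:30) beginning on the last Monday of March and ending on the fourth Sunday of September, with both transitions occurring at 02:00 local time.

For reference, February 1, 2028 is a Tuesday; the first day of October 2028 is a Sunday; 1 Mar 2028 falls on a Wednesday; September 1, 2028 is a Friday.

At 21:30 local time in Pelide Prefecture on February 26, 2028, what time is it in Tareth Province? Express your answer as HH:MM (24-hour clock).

1 February 2028 is a Tuesday, so Fridays fall on 4, 11, 18, 25; the last is February 25.
1 October 2028 is a Sunday, so the first Friday is October 6.
February 26, 2028 falls between 25 February and 6 October, so daylight saving is in effect and Pelide Prefecture is at UTC+08:15.
21:30 Pelide Prefecture − 8h15m = 13:15 UTC.
1 March 2028 is a Wednesday, so Mondays fall on 6, 13, 20, 27; the last is March 27.
1 September 2028 is a Friday, so the first Sunday is September 3 and the fourth is September 24.
At the standard offset (UTC+04:30), 13:15 UTC + 4h30m = 17:45 Tareth Province standard time.
The standard-time date in Tareth Province, February 26, 2028, does not fall between 27 March and 24 September, so daylight saving is not in effect and Tareth Province is at UTC+04:30.
13:15 UTC + 4h30m = 17:45 Tareth Province.

17:45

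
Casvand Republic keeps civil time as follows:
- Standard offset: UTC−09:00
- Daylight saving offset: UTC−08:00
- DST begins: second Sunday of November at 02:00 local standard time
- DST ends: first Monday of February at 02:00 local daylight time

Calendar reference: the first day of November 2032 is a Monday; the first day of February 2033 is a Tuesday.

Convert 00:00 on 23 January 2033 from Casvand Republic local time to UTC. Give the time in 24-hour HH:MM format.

08:00

1 November 2032 is a Monday, so the first Sunday is November 7 and the second is November 14.
1 February 2033 is a Tuesday, so the first Monday is February 7.
Daylight saving runs 14 November 2032 – 7 February 2033; 23 January 2033 is inside that window, so Casvand Republic is at UTC−08:00.
00:00 local + 8h = 08:00 UTC.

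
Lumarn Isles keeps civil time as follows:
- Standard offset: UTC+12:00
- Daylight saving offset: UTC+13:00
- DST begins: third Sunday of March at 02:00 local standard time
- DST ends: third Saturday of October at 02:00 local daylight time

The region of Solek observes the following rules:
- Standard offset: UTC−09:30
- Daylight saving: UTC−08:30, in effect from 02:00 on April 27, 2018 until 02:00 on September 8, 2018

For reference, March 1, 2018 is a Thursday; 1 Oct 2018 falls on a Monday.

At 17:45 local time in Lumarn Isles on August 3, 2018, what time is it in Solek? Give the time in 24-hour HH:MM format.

20:15

1 March 2018 is a Thursday, so the first Sunday is March 4 and the third is March 18.
1 October 2018 is a Monday, so the first Saturday is October 6 and the third is October 20.
Daylight saving runs 18 March – 20 October; August 3, 2018 is inside that window, so Lumarn Isles is at UTC+13:00.
17:45 Lumarn Isles − 13h = 04:45 UTC.
At the standard offset (UTC−09:30), 04:45 UTC − 9h30m = 19:15 Solek standard time (rolling into the previous day, 2 August 2018).
Daylight saving runs 27 April – 8 September; the standard-time date in Solek, August 2, 2018, is inside that window, so Solek is at UTC−08:30.
04:45 UTC − 8h30m = 20:15 Solek (rolling into the previous day, 2 August 2018).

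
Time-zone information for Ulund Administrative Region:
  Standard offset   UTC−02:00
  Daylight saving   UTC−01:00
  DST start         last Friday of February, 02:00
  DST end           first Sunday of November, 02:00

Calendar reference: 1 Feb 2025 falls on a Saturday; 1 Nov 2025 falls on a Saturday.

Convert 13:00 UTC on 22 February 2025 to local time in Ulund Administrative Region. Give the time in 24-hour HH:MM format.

1 February 2025 is a Saturday, so Fridays fall on 7, 14, 21, 28; the last is February 28.
1 November 2025 is a Saturday, so the first Sunday is November 2.
At the standard offset (UTC−02:00), 13:00 UTC − 2h = 11:00 Ulund Administrative Region standard time.
The standard-time date in Ulund Administrative Region, 22 February 2025, is outside the daylight-saving period (28 February – 2 November), so Ulund Administrative Region is on standard time, UTC−02:00.
13:00 UTC − 2h = 11:00 local.

11:00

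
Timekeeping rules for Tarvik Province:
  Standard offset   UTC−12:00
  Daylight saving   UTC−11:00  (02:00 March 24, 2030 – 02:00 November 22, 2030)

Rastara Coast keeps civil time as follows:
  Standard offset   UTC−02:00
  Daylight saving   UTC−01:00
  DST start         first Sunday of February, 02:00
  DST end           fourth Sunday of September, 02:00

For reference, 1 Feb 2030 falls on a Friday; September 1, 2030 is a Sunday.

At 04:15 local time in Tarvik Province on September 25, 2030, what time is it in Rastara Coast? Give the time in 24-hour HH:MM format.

13:15

September 25, 2030 falls between 24 March and 22 November, so daylight saving is in effect and Tarvik Province is at UTC−11:00.
04:15 Tarvik Province + 11h = 15:15 UTC.
1 February 2030 is a Friday, so the first Sunday is February 3.
1 September 2030 is a Sunday, so the first Sunday is September 1 and the fourth is September 22.
At the standard offset (UTC−02:00), 15:15 UTC − 2h = 13:15 Rastara Coast standard time.
The standard-time date in Rastara Coast, September 25, 2030, is outside the daylight-saving period (3 February – 22 September), so Rastara Coast is on standard time, UTC−02:00.
15:15 UTC − 2h = 13:15 Rastara Coast.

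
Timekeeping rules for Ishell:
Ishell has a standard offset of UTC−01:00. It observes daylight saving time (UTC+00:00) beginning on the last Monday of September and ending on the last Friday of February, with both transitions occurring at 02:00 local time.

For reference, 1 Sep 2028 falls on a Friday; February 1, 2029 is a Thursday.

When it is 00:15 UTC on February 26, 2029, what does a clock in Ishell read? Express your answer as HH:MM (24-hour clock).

1 September 2028 is a Friday, so Mondays fall on 4, 11, 18, 25; the last is September 25.
1 February 2029 is a Thursday, so Fridays fall on 2, 9, 16, 23; the last is February 23.
At the standard offset (UTC−01:00), 00:15 UTC − 1h = 23:15 Ishell standard time (rolling into the previous day, 25 February 2029).
The standard-time date in Ishell, February 25, 2029, does not fall between 25 September 2028 and 23 February 2029, so daylight saving is not in effect and Ishell is at UTC−01:00.
00:15 UTC − 1h = 23:15 local (rolling into the previous day, 25 February 2029).

23:15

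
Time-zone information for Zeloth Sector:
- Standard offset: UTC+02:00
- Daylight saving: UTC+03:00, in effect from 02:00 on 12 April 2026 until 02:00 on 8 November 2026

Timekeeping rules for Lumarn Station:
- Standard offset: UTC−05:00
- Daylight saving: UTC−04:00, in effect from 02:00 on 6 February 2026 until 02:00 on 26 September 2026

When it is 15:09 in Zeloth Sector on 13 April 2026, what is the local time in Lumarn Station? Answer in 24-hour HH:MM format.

Daylight saving runs 12 April – 8 November; 13 April 2026 is inside that window, so Zeloth Sector is at UTC+03:00.
15:09 Zeloth Sector − 3h = 12:09 UTC.
At the standard offset (UTC−05:00), 12:09 UTC − 5h = 07:09 Lumarn Station standard time.
The standard-time date in Lumarn Station, 13 April 2026, falls between 6 February and 26 September, so daylight saving is in effect and Lumarn Station is at UTC−04:00.
12:09 UTC − 4h = 08:09 Lumarn Station.

08:09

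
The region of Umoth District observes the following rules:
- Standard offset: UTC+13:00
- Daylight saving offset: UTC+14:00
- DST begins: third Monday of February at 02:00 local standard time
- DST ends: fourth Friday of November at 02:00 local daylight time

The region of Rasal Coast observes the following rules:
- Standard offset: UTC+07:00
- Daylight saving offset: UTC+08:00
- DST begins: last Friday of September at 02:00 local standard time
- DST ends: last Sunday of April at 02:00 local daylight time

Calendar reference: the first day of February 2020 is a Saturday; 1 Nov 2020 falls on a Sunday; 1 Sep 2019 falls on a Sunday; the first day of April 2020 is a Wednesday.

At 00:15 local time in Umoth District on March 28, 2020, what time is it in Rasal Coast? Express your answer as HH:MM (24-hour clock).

1 February 2020 is a Saturday, so the first Monday is February 3 and the third is February 17.
1 November 2020 is a Sunday, so the first Friday is November 6 and the fourth is November 27.
Daylight saving runs 17 February – 27 November; March 28, 2020 is inside that window, so Umoth District is at UTC+14:00.
00:15 Umoth District − 14h = 10:15 UTC (rolling into the previous day, 27 March 2020).
1 September 2019 is a Sunday, so Fridays fall on 6, 13, 20, 27; the last is September 27.
1 April 2020 is a Wednesday, so Sundays fall on 5, 12, 19, 26; the last is April 26.
At the standard offset (UTC+07:00), 10:15 UTC + 7h = 17:15 Rasal Coast standard time.
Daylight saving runs 27 September 2019 – 26 April 2020; the standard-time date in Rasal Coast, March 27, 2020, is inside that window, so Rasal Coast is at UTC+08:00.
10:15 UTC + 8h = 18:15 Rasal Coast.

18:15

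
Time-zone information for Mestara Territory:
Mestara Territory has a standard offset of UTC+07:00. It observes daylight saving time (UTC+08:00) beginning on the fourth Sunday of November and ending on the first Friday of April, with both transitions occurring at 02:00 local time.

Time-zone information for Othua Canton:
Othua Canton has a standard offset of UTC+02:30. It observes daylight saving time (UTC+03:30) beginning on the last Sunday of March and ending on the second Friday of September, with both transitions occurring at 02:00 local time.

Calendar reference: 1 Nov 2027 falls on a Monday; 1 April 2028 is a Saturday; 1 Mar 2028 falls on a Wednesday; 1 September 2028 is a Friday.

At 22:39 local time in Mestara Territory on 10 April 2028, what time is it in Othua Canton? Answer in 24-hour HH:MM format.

19:09

1 November 2027 is a Monday, so the first Sunday is November 7 and the fourth is November 28.
1 April 2028 is a Saturday, so the first Friday is April 7.
10 April 2028 does not fall between 28 November 2027 and 7 April 2028, so daylight saving is not in effect and Mestara Territory is at UTC+07:00.
22:39 Mestara Territory − 7h = 15:39 UTC.
1 March 2028 is a Wednesday, so Sundays fall on 5, 12, 19, 26; the last is March 26.
1 September 2028 is a Friday, so the first Friday is September 1 and the second is September 8.
At the standard offset (UTC+02:30), 15:39 UTC + 2h30m = 18:09 Othua Canton standard time.
Daylight saving runs 26 March – 8 September; the standard-time date in Othua Canton, 10 April 2028, is inside that window, so Othua Canton is at UTC+03:30.
15:39 UTC + 3h30m = 19:09 Othua Canton.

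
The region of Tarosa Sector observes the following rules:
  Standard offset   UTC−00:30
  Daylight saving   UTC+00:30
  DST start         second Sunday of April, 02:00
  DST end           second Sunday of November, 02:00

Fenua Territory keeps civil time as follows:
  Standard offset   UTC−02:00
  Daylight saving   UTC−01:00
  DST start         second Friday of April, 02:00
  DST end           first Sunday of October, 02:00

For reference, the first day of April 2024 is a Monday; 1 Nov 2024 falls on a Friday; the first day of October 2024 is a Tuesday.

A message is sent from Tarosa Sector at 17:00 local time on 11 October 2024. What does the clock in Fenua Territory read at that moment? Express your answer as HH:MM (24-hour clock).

1 April 2024 is a Monday, so the first Sunday is April 7 and the second is April 14.
1 November 2024 is a Friday, so the first Sunday is November 3 and the second is November 10.
11 October 2024 lies within the daylight-saving period (14 April – 10 November), so Tarosa Sector is on daylight time, UTC+00:30.
17:00 Tarosa Sector − 0h30m = 16:30 UTC.
1 April 2024 is a Monday, so the first Friday is April 5 and the second is April 12.
1 October 2024 is a Tuesday, so the first Sunday is October 6.
At the standard offset (UTC−02:00), 16:30 UTC − 2h = 14:30 Fenua Territory standard time.
The standard-time date in Fenua Territory, 11 October 2024, does not fall between 12 April and 6 October, so daylight saving is not in effect and Fenua Territory is at UTC−02:00.
16:30 UTC − 2h = 14:30 Fenua Territory.

14:30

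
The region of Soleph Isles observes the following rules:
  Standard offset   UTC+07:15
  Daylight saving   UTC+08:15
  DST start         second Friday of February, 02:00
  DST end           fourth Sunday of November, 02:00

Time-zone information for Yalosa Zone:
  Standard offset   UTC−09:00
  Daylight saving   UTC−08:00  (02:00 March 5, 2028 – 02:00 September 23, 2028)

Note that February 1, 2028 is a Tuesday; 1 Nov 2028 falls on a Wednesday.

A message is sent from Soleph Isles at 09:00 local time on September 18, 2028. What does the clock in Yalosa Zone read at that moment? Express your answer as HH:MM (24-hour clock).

16:45

1 February 2028 is a Tuesday, so the first Friday is February 4 and the second is February 11.
1 November 2028 is a Wednesday, so the first Sunday is November 5 and the fourth is November 26.
September 18, 2028 lies within the daylight-saving period (11 February – 26 November), so Soleph Isles is on daylight time, UTC+08:15.
09:00 Soleph Isles − 8h15m = 00:45 UTC.
At the standard offset (UTC−09:00), 00:45 UTC − 9h = 15:45 Yalosa Zone standard time (rolling into the previous day, 17 September 2028).
Daylight saving runs 5 March – 23 September; the standard-time date in Yalosa Zone, September 17, 2028, is inside that window, so Yalosa Zone is at UTC−08:00.
00:45 UTC − 8h = 16:45 Yalosa Zone (rolling into the previous day, 17 September 2028).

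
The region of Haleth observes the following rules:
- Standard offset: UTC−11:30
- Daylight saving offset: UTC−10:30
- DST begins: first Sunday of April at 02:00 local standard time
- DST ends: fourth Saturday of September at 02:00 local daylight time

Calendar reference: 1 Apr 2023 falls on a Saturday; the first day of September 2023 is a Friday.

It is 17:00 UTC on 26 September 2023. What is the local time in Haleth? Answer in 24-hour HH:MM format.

1 April 2023 is a Saturday, so the first Sunday is April 2.
1 September 2023 is a Friday, so the first Saturday is September 2 and the fourth is September 23.
At the standard offset (UTC−11:30), 17:00 UTC − 11h30m = 05:30 Haleth standard time.
Daylight saving runs 2 April – 23 September; the standard-time date in Haleth, 26 September 2023, is outside that window, so Haleth is on standard time at UTC−11:30.
17:00 UTC − 11h30m = 05:30 local.

05:30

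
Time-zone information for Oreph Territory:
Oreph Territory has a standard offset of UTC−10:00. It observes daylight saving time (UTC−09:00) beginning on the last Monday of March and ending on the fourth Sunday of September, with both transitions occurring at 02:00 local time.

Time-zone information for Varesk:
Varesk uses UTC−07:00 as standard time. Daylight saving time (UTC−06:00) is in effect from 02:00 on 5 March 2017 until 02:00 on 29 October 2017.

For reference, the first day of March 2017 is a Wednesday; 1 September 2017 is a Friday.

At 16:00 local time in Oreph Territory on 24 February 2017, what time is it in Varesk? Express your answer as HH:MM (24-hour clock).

1 March 2017 is a Wednesday, so Mondays fall on 6, 13, 20, 27; the last is March 27.
1 September 2017 is a Friday, so the first Sunday is September 3 and the fourth is September 24.
Daylight saving runs 27 March – 24 September; 24 February 2017 is outside that window, so Oreph Territory is on standard time at UTC−10:00.
16:00 Oreph Territory + 10h = 02:00 UTC (rolling into the next day, 25 February 2017).
At the standard offset (UTC−07:00), 02:00 UTC − 7h = 19:00 Varesk standard time (rolling into the previous day, 24 February 2017).
Daylight saving runs 5 March – 29 October; the standard-time date in Varesk, 24 February 2017, is outside that window, so Varesk is on standard time at UTC−07:00.
02:00 UTC − 7h = 19:00 Varesk (rolling into the previous day, 24 February 2017).

19:00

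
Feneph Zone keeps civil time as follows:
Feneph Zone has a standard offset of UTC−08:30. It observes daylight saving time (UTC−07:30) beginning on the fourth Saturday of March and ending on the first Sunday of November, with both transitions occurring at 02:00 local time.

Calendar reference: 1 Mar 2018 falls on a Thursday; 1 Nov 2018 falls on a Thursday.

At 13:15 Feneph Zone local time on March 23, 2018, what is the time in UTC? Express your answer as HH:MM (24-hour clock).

21:45

1 March 2018 is a Thursday, so the first Saturday is March 3 and the fourth is March 24.
1 November 2018 is a Thursday, so the first Sunday is November 4.
March 23, 2018 is outside the daylight-saving period (24 March – 4 November), so Feneph Zone is on standard time, UTC−08:30.
13:15 local + 8h30m = 21:45 UTC.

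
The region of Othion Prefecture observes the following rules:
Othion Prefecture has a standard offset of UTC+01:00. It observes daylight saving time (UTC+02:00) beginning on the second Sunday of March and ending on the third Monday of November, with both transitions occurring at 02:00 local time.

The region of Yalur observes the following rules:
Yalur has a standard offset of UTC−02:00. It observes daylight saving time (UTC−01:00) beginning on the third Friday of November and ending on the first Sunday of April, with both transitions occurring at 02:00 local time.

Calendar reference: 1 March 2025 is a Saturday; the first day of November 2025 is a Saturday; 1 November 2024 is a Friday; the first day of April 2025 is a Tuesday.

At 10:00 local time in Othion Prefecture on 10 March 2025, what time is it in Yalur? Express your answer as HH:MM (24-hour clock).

07:00

1 March 2025 is a Saturday, so the first Sunday is March 2 and the second is March 9.
1 November 2025 is a Saturday, so the first Monday is November 3 and the third is November 17.
10 March 2025 lies within the daylight-saving period (9 March – 17 November), so Othion Prefecture is on daylight time, UTC+02:00.
10:00 Othion Prefecture − 2h = 08:00 UTC.
1 November 2024 is a Friday, so the first Friday is November 1 and the third is November 15.
1 April 2025 is a Tuesday, so the first Sunday is April 6.
At the standard offset (UTC−02:00), 08:00 UTC − 2h = 06:00 Yalur standard time.
Daylight saving runs 15 November 2024 – 6 April 2025; the standard-time date in Yalur, 10 March 2025, is inside that window, so Yalur is at UTC−01:00.
08:00 UTC − 1h = 07:00 Yalur.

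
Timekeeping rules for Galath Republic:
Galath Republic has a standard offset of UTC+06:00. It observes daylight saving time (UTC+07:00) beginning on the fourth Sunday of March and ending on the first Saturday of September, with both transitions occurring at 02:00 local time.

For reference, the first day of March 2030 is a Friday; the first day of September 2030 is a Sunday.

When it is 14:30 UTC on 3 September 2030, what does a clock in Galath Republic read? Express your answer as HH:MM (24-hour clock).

21:30

1 March 2030 is a Friday, so the first Sunday is March 3 and the fourth is March 24.
1 September 2030 is a Sunday, so the first Saturday is September 7.
At the standard offset (UTC+06:00), 14:30 UTC + 6h = 20:30 Galath Republic standard time.
The standard-time date in Galath Republic, 3 September 2030, lies within the daylight-saving period (24 March – 7 September), so Galath Republic is on daylight time, UTC+07:00.
14:30 UTC + 7h = 21:30 local.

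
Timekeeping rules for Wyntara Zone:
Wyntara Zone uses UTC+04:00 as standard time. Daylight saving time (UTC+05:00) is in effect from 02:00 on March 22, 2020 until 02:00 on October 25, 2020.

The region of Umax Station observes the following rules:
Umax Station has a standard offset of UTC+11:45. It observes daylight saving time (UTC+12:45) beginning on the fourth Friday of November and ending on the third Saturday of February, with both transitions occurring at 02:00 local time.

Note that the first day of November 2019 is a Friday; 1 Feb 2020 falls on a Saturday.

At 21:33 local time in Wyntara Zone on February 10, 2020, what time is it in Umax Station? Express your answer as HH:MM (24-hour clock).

06:18

Daylight saving runs 22 March – 25 October; February 10, 2020 is outside that window, so Wyntara Zone is on standard time at UTC+04:00.
21:33 Wyntara Zone − 4h = 17:33 UTC.
1 November 2019 is a Friday, so the first Friday is November 1 and the fourth is November 22.
1 February 2020 is a Saturday, so the first Saturday is February 1 and the third is February 15.
At the standard offset (UTC+11:45), 17:33 UTC + 11h45m = 05:18 Umax Station standard time (rolling into the next day, 11 February 2020).
The standard-time date in Umax Station, February 11, 2020, falls between 22 November 2019 and 15 February 2020, so daylight saving is in effect and Umax Station is at UTC+12:45.
17:33 UTC + 12h45m = 06:18 Umax Station (rolling into the next day, 11 February 2020).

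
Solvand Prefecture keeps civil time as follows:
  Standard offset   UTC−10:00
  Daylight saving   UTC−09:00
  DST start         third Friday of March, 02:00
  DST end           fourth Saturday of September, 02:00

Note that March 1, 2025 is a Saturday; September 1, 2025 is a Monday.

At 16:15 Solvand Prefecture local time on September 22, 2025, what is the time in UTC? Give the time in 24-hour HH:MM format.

01:15

1 March 2025 is a Saturday, so the first Friday is March 7 and the third is March 21.
1 September 2025 is a Monday, so the first Saturday is September 6 and the fourth is September 27.
Daylight saving runs 21 March – 27 September; September 22, 2025 is inside that window, so Solvand Prefecture is at UTC−09:00.
16:15 local + 9h = 01:15 UTC (rolling into the next day, 23 September 2025).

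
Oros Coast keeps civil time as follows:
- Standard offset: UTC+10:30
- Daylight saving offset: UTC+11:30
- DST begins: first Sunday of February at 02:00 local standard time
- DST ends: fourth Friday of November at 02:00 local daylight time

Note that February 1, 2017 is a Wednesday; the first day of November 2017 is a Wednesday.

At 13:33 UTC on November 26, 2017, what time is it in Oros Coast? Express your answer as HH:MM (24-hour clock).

1 February 2017 is a Wednesday, so the first Sunday is February 5.
1 November 2017 is a Wednesday, so the first Friday is November 3 and the fourth is November 24.
At the standard offset (UTC+10:30), 13:33 UTC + 10h30m = 00:03 Oros Coast standard time (rolling into the next day, 27 November 2017).
Daylight saving runs 5 February – 24 November; the standard-time date in Oros Coast, November 27, 2017, is outside that window, so Oros Coast is on standard time at UTC+10:30.
13:33 UTC + 10h30m = 00:03 local (rolling into the next day, 27 November 2017).

00:03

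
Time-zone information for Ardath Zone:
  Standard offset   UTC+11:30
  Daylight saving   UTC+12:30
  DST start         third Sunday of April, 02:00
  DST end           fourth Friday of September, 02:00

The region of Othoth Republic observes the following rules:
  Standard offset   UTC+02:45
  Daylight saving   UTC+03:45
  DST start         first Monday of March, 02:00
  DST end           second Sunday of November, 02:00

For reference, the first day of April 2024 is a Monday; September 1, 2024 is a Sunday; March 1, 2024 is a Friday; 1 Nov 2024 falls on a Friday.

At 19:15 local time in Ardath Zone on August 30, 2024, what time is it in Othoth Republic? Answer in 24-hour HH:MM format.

1 April 2024 is a Monday, so the first Sunday is April 7 and the third is April 21.
1 September 2024 is a Sunday, so the first Friday is September 6 and the fourth is September 27.
August 30, 2024 lies within the daylight-saving period (21 April – 27 September), so Ardath Zone is on daylight time, UTC+12:30.
19:15 Ardath Zone − 12h30m = 06:45 UTC.
1 March 2024 is a Friday, so the first Monday is March 4.
1 November 2024 is a Friday, so the first Sunday is November 3 and the second is November 10.
At the standard offset (UTC+02:45), 06:45 UTC + 2h45m = 09:30 Othoth Republic standard time.
Daylight saving runs 4 March – 10 November; the standard-time date in Othoth Republic, August 30, 2024, is inside that window, so Othoth Republic is at UTC+03:45.
06:45 UTC + 3h45m = 10:30 Othoth Republic.

10:30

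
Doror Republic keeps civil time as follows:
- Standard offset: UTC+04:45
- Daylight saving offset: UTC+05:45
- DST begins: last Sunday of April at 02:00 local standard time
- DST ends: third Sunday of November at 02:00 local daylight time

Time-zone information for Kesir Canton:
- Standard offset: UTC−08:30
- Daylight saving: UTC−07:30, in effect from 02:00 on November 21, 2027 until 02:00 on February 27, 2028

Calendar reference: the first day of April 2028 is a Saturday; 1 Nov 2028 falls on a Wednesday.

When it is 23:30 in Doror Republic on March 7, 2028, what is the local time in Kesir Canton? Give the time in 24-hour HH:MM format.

1 April 2028 is a Saturday, so Sundays fall on 2, 9, 16, 23, 30; the last is April 30.
1 November 2028 is a Wednesday, so the first Sunday is November 5 and the third is November 19.
March 7, 2028 is outside the daylight-saving period (30 April – 19 November), so Doror Republic is on standard time, UTC+04:45.
23:30 Doror Republic − 4h45m = 18:45 UTC.
At the standard offset (UTC−08:30), 18:45 UTC − 8h30m = 10:15 Kesir Canton standard time.
The standard-time date in Kesir Canton, March 7, 2028, is outside the daylight-saving period (21 November 2027 – 27 February 2028), so Kesir Canton is on standard time, UTC−08:30.
18:45 UTC − 8h30m = 10:15 Kesir Canton.

10:15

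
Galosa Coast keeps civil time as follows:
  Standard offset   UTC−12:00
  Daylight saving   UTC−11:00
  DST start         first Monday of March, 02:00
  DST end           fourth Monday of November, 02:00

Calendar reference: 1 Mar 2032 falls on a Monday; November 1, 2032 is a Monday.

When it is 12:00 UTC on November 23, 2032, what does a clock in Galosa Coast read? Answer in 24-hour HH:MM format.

00:00

1 March 2032 is a Monday, so the first Monday is March 1.
1 November 2032 is a Monday, so the first Monday is November 1 and the fourth is November 22.
At the standard offset (UTC−12:00), 12:00 UTC − 12h = 00:00 Galosa Coast standard time.
The standard-time date in Galosa Coast, November 23, 2032, does not fall between 1 March and 22 November, so daylight saving is not in effect and Galosa Coast is at UTC−12:00.
12:00 UTC − 12h = 00:00 local.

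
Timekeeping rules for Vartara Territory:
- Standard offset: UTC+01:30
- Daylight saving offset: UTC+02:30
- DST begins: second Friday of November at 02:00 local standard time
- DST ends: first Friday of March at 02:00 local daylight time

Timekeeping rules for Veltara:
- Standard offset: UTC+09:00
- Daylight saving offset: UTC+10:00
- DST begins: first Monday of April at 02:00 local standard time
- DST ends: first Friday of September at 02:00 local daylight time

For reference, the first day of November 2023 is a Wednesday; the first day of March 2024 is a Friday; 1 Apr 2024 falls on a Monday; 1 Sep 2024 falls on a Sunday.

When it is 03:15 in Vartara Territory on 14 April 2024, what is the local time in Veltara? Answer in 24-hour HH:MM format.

1 November 2023 is a Wednesday, so the first Friday is November 3 and the second is November 10.
1 March 2024 is a Friday, so the first Friday is March 1.
14 April 2024 is outside the daylight-saving period (10 November 2023 – 1 March 2024), so Vartara Territory is on standard time, UTC+01:30.
03:15 Vartara Territory − 1h30m = 01:45 UTC.
1 April 2024 is a Monday, so the first Monday is April 1.
1 September 2024 is a Sunday, so the first Friday is September 6.
At the standard offset (UTC+09:00), 01:45 UTC + 9h = 10:45 Veltara standard time.
Daylight saving runs 1 April – 6 September; the standard-time date in Veltara, 14 April 2024, is inside that window, so Veltara is at UTC+10:00.
01:45 UTC + 10h = 11:45 Veltara.

11:45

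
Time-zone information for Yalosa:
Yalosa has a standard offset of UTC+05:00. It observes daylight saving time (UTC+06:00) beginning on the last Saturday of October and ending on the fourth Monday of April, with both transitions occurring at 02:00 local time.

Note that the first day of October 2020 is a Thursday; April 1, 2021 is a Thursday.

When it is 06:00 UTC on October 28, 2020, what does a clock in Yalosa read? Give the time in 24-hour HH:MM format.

1 October 2020 is a Thursday, so Saturdays fall on 3, 10, 17, 24, 31; the last is October 31.
1 April 2021 is a Thursday, so the first Monday is April 5 and the fourth is April 26.
At the standard offset (UTC+05:00), 06:00 UTC + 5h = 11:00 Yalosa standard time.
Daylight saving runs 31 October 2020 – 26 April 2021; the standard-time date in Yalosa, October 28, 2020, is outside that window, so Yalosa is on standard time at UTC+05:00.
06:00 UTC + 5h = 11:00 local.

11:00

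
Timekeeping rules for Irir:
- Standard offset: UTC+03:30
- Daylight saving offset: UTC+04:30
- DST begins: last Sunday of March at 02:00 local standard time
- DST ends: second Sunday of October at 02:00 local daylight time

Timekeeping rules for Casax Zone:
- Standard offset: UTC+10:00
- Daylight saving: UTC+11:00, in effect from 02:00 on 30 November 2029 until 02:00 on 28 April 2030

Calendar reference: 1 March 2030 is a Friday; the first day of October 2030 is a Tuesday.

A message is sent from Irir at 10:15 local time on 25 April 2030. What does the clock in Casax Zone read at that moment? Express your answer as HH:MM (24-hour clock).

1 March 2030 is a Friday, so Sundays fall on 3, 10, 17, 24, 31; the last is March 31.
1 October 2030 is a Tuesday, so the first Sunday is October 6 and the second is October 13.
25 April 2030 lies within the daylight-saving period (31 March – 13 October), so Irir is on daylight time, UTC+04:30.
10:15 Irir − 4h30m = 05:45 UTC.
At the standard offset (UTC+10:00), 05:45 UTC + 10h = 15:45 Casax Zone standard time.
The standard-time date in Casax Zone, 25 April 2030, falls between 30 November 2029 and 28 April 2030, so daylight saving is in effect and Casax Zone is at UTC+11:00.
05:45 UTC + 11h = 16:45 Casax Zone.

16:45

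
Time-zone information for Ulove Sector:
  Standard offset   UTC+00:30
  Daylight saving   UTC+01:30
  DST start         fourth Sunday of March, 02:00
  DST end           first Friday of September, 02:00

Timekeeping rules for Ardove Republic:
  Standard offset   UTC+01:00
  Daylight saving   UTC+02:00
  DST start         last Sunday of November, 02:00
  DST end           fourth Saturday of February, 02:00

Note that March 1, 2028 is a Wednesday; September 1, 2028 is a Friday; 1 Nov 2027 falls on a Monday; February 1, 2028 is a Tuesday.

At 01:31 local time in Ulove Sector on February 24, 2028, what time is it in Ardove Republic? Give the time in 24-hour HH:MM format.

1 March 2028 is a Wednesday, so the first Sunday is March 5 and the fourth is March 26.
1 September 2028 is a Friday, so the first Friday is September 1.
February 24, 2028 is outside the daylight-saving period (26 March – 1 September), so Ulove Sector is on standard time, UTC+00:30.
01:31 Ulove Sector − 0h30m = 01:01 UTC.
1 November 2027 is a Monday, so Sundays fall on 7, 14, 21, 28; the last is November 28.
1 February 2028 is a Tuesday, so the first Saturday is February 5 and the fourth is February 26.
At the standard offset (UTC+01:00), 01:01 UTC + 1h = 02:01 Ardove Republic standard time.
The standard-time date in Ardove Republic, February 24, 2028, lies within the daylight-saving period (28 November 2027 – 26 February 2028), so Ardove Republic is on daylight time, UTC+02:00.
01:01 UTC + 2h = 03:01 Ardove Republic.

03:01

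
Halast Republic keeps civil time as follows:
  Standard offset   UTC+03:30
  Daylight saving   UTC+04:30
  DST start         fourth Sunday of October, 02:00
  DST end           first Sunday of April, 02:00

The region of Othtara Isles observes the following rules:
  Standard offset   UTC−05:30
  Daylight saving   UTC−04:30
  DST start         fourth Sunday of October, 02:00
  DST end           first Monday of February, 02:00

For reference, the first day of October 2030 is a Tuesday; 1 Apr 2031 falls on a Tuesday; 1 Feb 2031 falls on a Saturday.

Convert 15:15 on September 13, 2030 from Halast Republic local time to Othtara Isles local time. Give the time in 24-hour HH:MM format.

06:15

1 October 2030 is a Tuesday, so the first Sunday is October 6 and the fourth is October 27.
1 April 2031 is a Tuesday, so the first Sunday is April 6.
September 13, 2030 does not fall between 27 October 2030 and 6 April 2031, so daylight saving is not in effect and Halast Republic is at UTC+03:30.
15:15 Halast Republic − 3h30m = 11:45 UTC.
1 October 2030 is a Tuesday, so the first Sunday is October 6 and the fourth is October 27.
1 February 2031 is a Saturday, so the first Monday is February 3.
At the standard offset (UTC−05:30), 11:45 UTC − 5h30m = 06:15 Othtara Isles standard time.
The standard-time date in Othtara Isles, September 13, 2030, does not fall between 27 October 2030 and 3 February 2031, so daylight saving is not in effect and Othtara Isles is at UTC−05:30.
11:45 UTC − 5h30m = 06:15 Othtara Isles.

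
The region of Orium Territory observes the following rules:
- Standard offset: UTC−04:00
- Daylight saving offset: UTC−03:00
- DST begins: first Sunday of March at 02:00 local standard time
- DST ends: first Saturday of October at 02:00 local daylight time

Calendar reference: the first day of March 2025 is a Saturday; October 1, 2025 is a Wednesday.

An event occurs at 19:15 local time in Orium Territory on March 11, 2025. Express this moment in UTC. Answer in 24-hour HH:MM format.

1 March 2025 is a Saturday, so the first Sunday is March 2.
1 October 2025 is a Wednesday, so the first Saturday is October 4.
March 11, 2025 lies within the daylight-saving period (2 March – 4 October), so Orium Territory is on daylight time, UTC−03:00.
19:15 local + 3h = 22:15 UTC.

22:15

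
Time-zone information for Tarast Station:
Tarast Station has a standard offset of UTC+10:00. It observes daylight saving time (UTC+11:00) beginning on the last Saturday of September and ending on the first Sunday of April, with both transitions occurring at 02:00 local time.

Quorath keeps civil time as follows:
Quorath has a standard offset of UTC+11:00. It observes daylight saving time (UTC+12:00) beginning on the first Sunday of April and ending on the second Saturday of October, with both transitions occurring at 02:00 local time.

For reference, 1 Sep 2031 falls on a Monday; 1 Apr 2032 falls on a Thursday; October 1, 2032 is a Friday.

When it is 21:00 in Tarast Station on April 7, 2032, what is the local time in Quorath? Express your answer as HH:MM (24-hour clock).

23:00

1 September 2031 is a Monday, so Saturdays fall on 6, 13, 20, 27; the last is September 27.
1 April 2032 is a Thursday, so the first Sunday is April 4.
April 7, 2032 does not fall between 27 September 2031 and 4 April 2032, so daylight saving is not in effect and Tarast Station is at UTC+10:00.
21:00 Tarast Station − 10h = 11:00 UTC.
1 April 2032 is a Thursday, so the first Sunday is April 4.
1 October 2032 is a Friday, so the first Saturday is October 2 and the second is October 9.
At the standard offset (UTC+11:00), 11:00 UTC + 11h = 22:00 Quorath standard time.
Daylight saving runs 4 April – 9 October; the standard-time date in Quorath, April 7, 2032, is inside that window, so Quorath is at UTC+12:00.
11:00 UTC + 12h = 23:00 Quorath.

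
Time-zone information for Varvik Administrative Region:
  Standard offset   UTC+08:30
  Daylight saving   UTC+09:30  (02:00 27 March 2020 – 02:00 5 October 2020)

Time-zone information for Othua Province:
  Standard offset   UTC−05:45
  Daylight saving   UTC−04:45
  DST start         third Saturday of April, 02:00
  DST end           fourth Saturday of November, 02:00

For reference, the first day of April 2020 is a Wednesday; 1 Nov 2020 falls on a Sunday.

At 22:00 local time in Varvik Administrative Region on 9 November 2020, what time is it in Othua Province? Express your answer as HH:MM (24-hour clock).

Daylight saving runs 27 March – 5 October; 9 November 2020 is outside that window, so Varvik Administrative Region is on standard time at UTC+08:30.
22:00 Varvik Administrative Region − 8h30m = 13:30 UTC.
1 April 2020 is a Wednesday, so the first Saturday is April 4 and the third is April 18.
1 November 2020 is a Sunday, so the first Saturday is November 7 and the fourth is November 28.
At the standard offset (UTC−05:45), 13:30 UTC − 5h45m = 07:45 Othua Province standard time.
The standard-time date in Othua Province, 9 November 2020, lies within the daylight-saving period (18 April – 28 November), so Othua Province is on daylight time, UTC−04:45.
13:30 UTC − 4h45m = 08:45 Othua Province.

08:45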